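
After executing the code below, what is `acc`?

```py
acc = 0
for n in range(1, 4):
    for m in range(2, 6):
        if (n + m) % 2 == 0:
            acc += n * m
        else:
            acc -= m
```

n=1,m=2: odd sum, acc = 0-2 = -2
n=1,m=3: even sum, acc = (-2)+3 = 1
n=1,m=4: odd sum, acc = 1-4 = -3
n=1,m=5: even sum, acc = (-3)+5 = 2
n=2,m=2: even sum, acc = 2+4 = 6
n=2,m=3: odd sum, acc = 6-3 = 3
n=2,m=4: even sum, acc = 3+8 = 11
n=2,m=5: odd sum, acc = 11-5 = 6
n=3,m=2: odd sum, acc = 6-2 = 4
n=3,m=3: even sum, acc = 4+9 = 13
n=3,m=4: odd sum, acc = 13-4 = 9
n=3,m=5: even sum, acc = 9+15 = 24

24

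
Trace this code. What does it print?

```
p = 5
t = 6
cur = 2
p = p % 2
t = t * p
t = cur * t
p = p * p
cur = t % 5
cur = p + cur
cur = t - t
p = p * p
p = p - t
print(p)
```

-11

p = 5%2 = 1
t = 6*1 = 6
t = 2*6 = 12
p = 1*1 = 1
cur = 12%5 = 2
cur = 1+2 = 3
cur = 12-12 = 0
p = 1*1 = 1
p = 1-12 = -11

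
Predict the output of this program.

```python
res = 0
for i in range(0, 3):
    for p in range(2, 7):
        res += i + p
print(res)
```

75

i=0,p=2: res = 0+2 = 2
i=0,p=3: res = 2+3 = 5
i=0,p=4: res = 5+4 = 9
i=0,p=5: res = 9+5 = 14
i=0,p=6: res = 14+6 = 20
i=1,p=2: res = 20+3 = 23
i=1,p=3: res = 23+4 = 27
i=1,p=4: res = 27+5 = 32
i=1,p=5: res = 32+6 = 38
i=1,p=6: res = 38+7 = 45
i=2,p=2: res = 45+4 = 49
i=2,p=3: res = 49+5 = 54
i=2,p=4: res = 54+6 = 60
i=2,p=5: res = 60+7 = 67
i=2,p=6: res = 67+8 = 75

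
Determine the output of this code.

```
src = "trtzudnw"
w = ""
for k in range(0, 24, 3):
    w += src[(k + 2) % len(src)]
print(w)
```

tdtznruw

k=0: add src[2]='t' → 't'
k=3: add src[5]='d' → 'td'
k=6: add src[0]='t' → 'tdt'
k=9: add src[3]='z' → 'tdtz'
k=12: add src[6]='n' → 'tdtzn'
k=15: add src[1]='r' → 'tdtznr'
k=18: add src[4]='u' → 'tdtznru'
k=21: add src[7]='w' → 'tdtznruw'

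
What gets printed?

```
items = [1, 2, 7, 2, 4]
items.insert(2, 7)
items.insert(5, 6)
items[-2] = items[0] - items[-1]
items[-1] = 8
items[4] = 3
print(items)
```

[1, 2, 7, 7, 3, -3, 8]

insert 7 at 2 → [1, 2, 7, 7, 2, 4]
insert 6 at 5 → [1, 2, 7, 7, 2, 6, 4]
items[-2] = items[0]-items[-1] = 1-4 = -3 → [1, 2, 7, 7, 2, -3, 4]
items[-1] = 8 → [1, 2, 7, 7, 2, -3, 8]
items[4] = 3 → [1, 2, 7, 7, 3, -3, 8]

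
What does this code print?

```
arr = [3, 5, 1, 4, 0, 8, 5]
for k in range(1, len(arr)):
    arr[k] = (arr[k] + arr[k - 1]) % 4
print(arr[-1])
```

k=1: arr[1] = (5+3)%4 = 0 → [3, 0, 1, 4, 0, 8, 5]
k=2: arr[2] = (1+0)%4 = 1 → [3, 0, 1, 4, 0, 8, 5]
k=3: arr[3] = (4+1)%4 = 1 → [3, 0, 1, 1, 0, 8, 5]
k=4: arr[4] = (0+1)%4 = 1 → [3, 0, 1, 1, 1, 8, 5]
k=5: arr[5] = (8+1)%4 = 1 → [3, 0, 1, 1, 1, 1, 5]
k=6: arr[6] = (5+1)%4 = 2 → [3, 0, 1, 1, 1, 1, 2]

2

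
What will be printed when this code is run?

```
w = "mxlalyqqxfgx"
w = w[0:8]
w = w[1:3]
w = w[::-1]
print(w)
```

lx

slice [0:8] → 'mxlalyqq'
slice [1:3] → 'xl'
reverse → 'lx'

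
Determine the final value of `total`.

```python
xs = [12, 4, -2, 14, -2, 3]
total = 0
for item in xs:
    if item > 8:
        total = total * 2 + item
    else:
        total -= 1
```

item=12: >8, total = 0*2+12 = 12
item=4: not >8, total = 12-1 = 11
item=-2: not >8, total = 11-1 = 10
item=14: >8, total = 10*2+14 = 34
item=-2: not >8, total = 34-1 = 33
item=3: not >8, total = 33-1 = 32

32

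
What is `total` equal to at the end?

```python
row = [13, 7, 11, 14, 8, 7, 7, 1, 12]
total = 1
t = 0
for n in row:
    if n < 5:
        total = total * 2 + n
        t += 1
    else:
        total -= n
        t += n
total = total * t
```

n=13: not <5, total = 1-13 = -12; t=13
n=7: not <5, total = (-12)-7 = -19; t=20
n=11: not <5, total = (-19)-11 = -30; t=31
n=14: not <5, total = (-30)-14 = -44; t=45
n=8: not <5, total = (-44)-8 = -52; t=53
n=7: not <5, total = (-52)-7 = -59; t=60
n=7: not <5, total = (-59)-7 = -66; t=67
n=1: <5, total = (-66)*2+1 = -131; t=68
n=12: not <5, total = (-131)-12 = -143; t=80
total*t = (-143)*80 = -11440

-11440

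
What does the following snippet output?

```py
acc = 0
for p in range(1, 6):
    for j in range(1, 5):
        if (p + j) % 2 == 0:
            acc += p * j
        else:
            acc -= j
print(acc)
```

p=1,j=1: even sum, acc = 0+1 = 1
p=1,j=2: odd sum, acc = 1-2 = -1
p=1,j=3: even sum, acc = (-1)+3 = 2
p=1,j=4: odd sum, acc = 2-4 = -2
p=2,j=1: odd sum, acc = (-2)-1 = -3
p=2,j=2: even sum, acc = (-3)+4 = 1
p=2,j=3: odd sum, acc = 1-3 = -2
p=2,j=4: even sum, acc = (-2)+8 = 6
p=3,j=1: even sum, acc = 6+3 = 9
p=3,j=2: odd sum, acc = 9-2 = 7
p=3,j=3: even sum, acc = 7+9 = 16
p=3,j=4: odd sum, acc = 16-4 = 12
p=4,j=1: odd sum, acc = 12-1 = 11
p=4,j=2: even sum, acc = 11+8 = 19
p=4,j=3: odd sum, acc = 19-3 = 16
p=4,j=4: even sum, acc = 16+16 = 32
p=5,j=1: even sum, acc = 32+5 = 37
p=5,j=2: odd sum, acc = 37-2 = 35
p=5,j=3: even sum, acc = 35+15 = 50
p=5,j=4: odd sum, acc = 50-4 = 46

46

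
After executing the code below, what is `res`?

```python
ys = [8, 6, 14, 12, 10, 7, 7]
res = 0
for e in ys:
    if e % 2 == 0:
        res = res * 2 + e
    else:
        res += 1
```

e=8: even, res = 0*2+8 = 8
e=6: even, res = 8*2+6 = 22
e=14: even, res = 22*2+14 = 58
e=12: even, res = 58*2+12 = 128
e=10: even, res = 128*2+10 = 266
e=7: not even, res = 266+1 = 267
e=7: not even, res = 267+1 = 268

268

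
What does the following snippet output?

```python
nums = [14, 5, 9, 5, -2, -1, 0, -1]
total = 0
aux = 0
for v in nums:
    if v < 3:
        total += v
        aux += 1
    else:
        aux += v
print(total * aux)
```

v=14: not <3; aux=14
v=5: not <3; aux=19
v=9: not <3; aux=28
v=5: not <3; aux=33
v=-2: <3, total = 0+(-2) = -2; aux=34
v=-1: <3, total = (-2)+(-1) = -3; aux=35
v=0: <3, total = (-3)+0 = -3; aux=36
v=-1: <3, total = (-3)+(-1) = -4; aux=37
total*aux = (-4)*37 = -148

-148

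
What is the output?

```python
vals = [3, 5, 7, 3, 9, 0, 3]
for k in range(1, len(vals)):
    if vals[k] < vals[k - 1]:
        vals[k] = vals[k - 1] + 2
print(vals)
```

k=1: 5>=3, unchanged → [3, 5, 7, 3, 9, 0, 3]
k=2: 7>=5, unchanged → [3, 5, 7, 3, 9, 0, 3]
k=3: 3<7, vals[3] = 7+2 = 9 → [3, 5, 7, 9, 9, 0, 3]
k=4: 9>=9, unchanged → [3, 5, 7, 9, 9, 0, 3]
k=5: 0<9, vals[5] = 9+2 = 11 → [3, 5, 7, 9, 9, 11, 3]
k=6: 3<11, vals[6] = 11+2 = 13 → [3, 5, 7, 9, 9, 11, 13]

[3, 5, 7, 9, 9, 11, 13]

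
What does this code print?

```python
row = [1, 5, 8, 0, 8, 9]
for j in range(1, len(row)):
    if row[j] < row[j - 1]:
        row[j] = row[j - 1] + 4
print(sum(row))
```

j=1: 5>=1, unchanged → [1, 5, 8, 0, 8, 9]
j=2: 8>=5, unchanged → [1, 5, 8, 0, 8, 9]
j=3: 0<8, row[3] = 8+4 = 12 → [1, 5, 8, 12, 8, 9]
j=4: 8<12, row[4] = 12+4 = 16 → [1, 5, 8, 12, 16, 9]
j=5: 9<16, row[5] = 16+4 = 20 → [1, 5, 8, 12, 16, 20]
sum = 62

62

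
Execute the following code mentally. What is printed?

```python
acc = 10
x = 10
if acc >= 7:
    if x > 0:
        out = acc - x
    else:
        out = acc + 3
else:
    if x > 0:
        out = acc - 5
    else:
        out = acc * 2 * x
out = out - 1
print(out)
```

-1

acc=10, x=10
acc >= 7 is True; x > 0 is True
→ out = acc - x = 0
out = 0-1 = -1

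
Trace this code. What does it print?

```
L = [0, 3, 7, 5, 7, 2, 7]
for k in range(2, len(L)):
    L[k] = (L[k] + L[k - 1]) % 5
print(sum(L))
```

10

k=2: L[2] = (7+3)%5 = 0 → [0, 3, 0, 5, 7, 2, 7]
k=3: L[3] = (5+0)%5 = 0 → [0, 3, 0, 0, 7, 2, 7]
k=4: L[4] = (7+0)%5 = 2 → [0, 3, 0, 0, 2, 2, 7]
k=5: L[5] = (2+2)%5 = 4 → [0, 3, 0, 0, 2, 4, 7]
k=6: L[6] = (7+4)%5 = 1 → [0, 3, 0, 0, 2, 4, 1]
sum = 10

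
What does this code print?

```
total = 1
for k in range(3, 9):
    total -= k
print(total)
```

k=3: total = 1-3 = -2
k=4: total = (-2)-4 = -6
k=5: total = (-6)-5 = -11
k=6: total = (-11)-6 = -17
k=7: total = (-17)-7 = -24
k=8: total = (-24)-8 = -32

-32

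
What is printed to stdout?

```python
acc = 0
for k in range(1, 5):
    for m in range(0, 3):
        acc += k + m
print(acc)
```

k=1,m=0: acc = 0+1 = 1
k=1,m=1: acc = 1+2 = 3
k=1,m=2: acc = 3+3 = 6
k=2,m=0: acc = 6+2 = 8
k=2,m=1: acc = 8+3 = 11
k=2,m=2: acc = 11+4 = 15
k=3,m=0: acc = 15+3 = 18
k=3,m=1: acc = 18+4 = 22
k=3,m=2: acc = 22+5 = 27
k=4,m=0: acc = 27+4 = 31
k=4,m=1: acc = 31+5 = 36
k=4,m=2: acc = 36+6 = 42

42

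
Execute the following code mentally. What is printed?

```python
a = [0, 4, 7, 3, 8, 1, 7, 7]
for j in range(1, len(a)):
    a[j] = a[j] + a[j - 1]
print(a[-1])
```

j=1: a[1] = 4+0 = 4 → [0, 4, 7, 3, 8, 1, 7, 7]
j=2: a[2] = 7+4 = 11 → [0, 4, 11, 3, 8, 1, 7, 7]
j=3: a[3] = 3+11 = 14 → [0, 4, 11, 14, 8, 1, 7, 7]
j=4: a[4] = 8+14 = 22 → [0, 4, 11, 14, 22, 1, 7, 7]
j=5: a[5] = 1+22 = 23 → [0, 4, 11, 14, 22, 23, 7, 7]
j=6: a[6] = 7+23 = 30 → [0, 4, 11, 14, 22, 23, 30, 7]
j=7: a[7] = 7+30 = 37 → [0, 4, 11, 14, 22, 23, 30, 37]

37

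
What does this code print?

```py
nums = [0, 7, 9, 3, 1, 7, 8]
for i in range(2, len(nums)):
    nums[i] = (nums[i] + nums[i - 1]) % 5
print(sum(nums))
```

i=2: nums[2] = (9+7)%5 = 1 → [0, 7, 1, 3, 1, 7, 8]
i=3: nums[3] = (3+1)%5 = 4 → [0, 7, 1, 4, 1, 7, 8]
i=4: nums[4] = (1+4)%5 = 0 → [0, 7, 1, 4, 0, 7, 8]
i=5: nums[5] = (7+0)%5 = 2 → [0, 7, 1, 4, 0, 2, 8]
i=6: nums[6] = (8+2)%5 = 0 → [0, 7, 1, 4, 0, 2, 0]
sum = 14

14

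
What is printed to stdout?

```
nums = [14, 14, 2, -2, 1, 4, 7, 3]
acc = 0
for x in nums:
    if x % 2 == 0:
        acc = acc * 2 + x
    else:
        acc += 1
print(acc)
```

x=14: even, acc = 0*2+14 = 14
x=14: even, acc = 14*2+14 = 42
x=2: even, acc = 42*2+2 = 86
x=-2: even, acc = 86*2+(-2) = 170
x=1: not even, acc = 170+1 = 171
x=4: even, acc = 171*2+4 = 346
x=7: not even, acc = 346+1 = 347
x=3: not even, acc = 347+1 = 348

348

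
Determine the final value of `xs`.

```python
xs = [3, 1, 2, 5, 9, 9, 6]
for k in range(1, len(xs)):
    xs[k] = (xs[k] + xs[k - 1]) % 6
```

[3, 4, 0, 5, 2, 5, 5]

k=1: xs[1] = (1+3)%6 = 4 → [3, 4, 2, 5, 9, 9, 6]
k=2: xs[2] = (2+4)%6 = 0 → [3, 4, 0, 5, 9, 9, 6]
k=3: xs[3] = (5+0)%6 = 5 → [3, 4, 0, 5, 9, 9, 6]
k=4: xs[4] = (9+5)%6 = 2 → [3, 4, 0, 5, 2, 9, 6]
k=5: xs[5] = (9+2)%6 = 5 → [3, 4, 0, 5, 2, 5, 6]
k=6: xs[6] = (6+5)%6 = 5 → [3, 4, 0, 5, 2, 5, 5]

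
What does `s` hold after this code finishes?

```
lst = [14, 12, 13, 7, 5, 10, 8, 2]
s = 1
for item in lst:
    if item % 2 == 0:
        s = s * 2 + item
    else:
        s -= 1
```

item=14: even, s = 1*2+14 = 16
item=12: even, s = 16*2+12 = 44
item=13: not even, s = 44-1 = 43
item=7: not even, s = 43-1 = 42
item=5: not even, s = 42-1 = 41
item=10: even, s = 41*2+10 = 92
item=8: even, s = 92*2+8 = 192
item=2: even, s = 192*2+2 = 386

386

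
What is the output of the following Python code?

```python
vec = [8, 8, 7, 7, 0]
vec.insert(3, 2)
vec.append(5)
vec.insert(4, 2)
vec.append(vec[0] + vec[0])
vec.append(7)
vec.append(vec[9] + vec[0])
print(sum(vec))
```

insert 2 at 3 → [8, 8, 7, 2, 7, 0]
append 5 → [8, 8, 7, 2, 7, 0, 5]
insert 2 at 4 → [8, 8, 7, 2, 2, 7, 0, 5]
append vec[0]+vec[0] = 8+8 = 16 → [8, 8, 7, 2, 2, 7, 0, 5, 16]
append 7 → [8, 8, 7, 2, 2, 7, 0, 5, 16, 7]
append vec[9]+vec[0] = 7+8 = 15 → [8, 8, 7, 2, 2, 7, 0, 5, 16, 7, 15]
sum = 77

77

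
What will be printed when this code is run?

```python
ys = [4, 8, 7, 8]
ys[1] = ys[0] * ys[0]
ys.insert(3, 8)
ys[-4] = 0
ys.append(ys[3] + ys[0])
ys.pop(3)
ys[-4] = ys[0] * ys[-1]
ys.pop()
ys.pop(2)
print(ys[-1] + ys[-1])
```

ys[1] = ys[0]*ys[0] = 4*4 = 16 → [4, 16, 7, 8]
insert 8 at 3 → [4, 16, 7, 8, 8]
ys[-4] = 0 → [4, 0, 7, 8, 8]
append ys[3]+ys[0] = 8+4 = 12 → [4, 0, 7, 8, 8, 12]
pop(3) removes 8 → [4, 0, 7, 8, 12]
ys[-4] = ys[0]*ys[-1] = 4*12 = 48 → [4, 48, 7, 8, 12]
pop() removes 12 → [4, 48, 7, 8]
pop(2) removes 7 → [4, 48, 8]
ys[-1]+ys[-1] = 8+8 = 16

16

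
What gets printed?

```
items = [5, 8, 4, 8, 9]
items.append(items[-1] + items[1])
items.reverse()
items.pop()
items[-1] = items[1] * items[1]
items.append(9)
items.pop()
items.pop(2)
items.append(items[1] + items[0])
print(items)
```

[17, 9, 4, 81, 26]

append items[-1]+items[1] = 9+8 = 17 → [5, 8, 4, 8, 9, 17]
reverse → [17, 9, 8, 4, 8, 5]
pop() removes 5 → [17, 9, 8, 4, 8]
items[-1] = items[1]*items[1] = 9*9 = 81 → [17, 9, 8, 4, 81]
append 9 → [17, 9, 8, 4, 81, 9]
pop() removes 9 → [17, 9, 8, 4, 81]
pop(2) removes 8 → [17, 9, 4, 81]
append items[1]+items[0] = 9+17 = 26 → [17, 9, 4, 81, 26]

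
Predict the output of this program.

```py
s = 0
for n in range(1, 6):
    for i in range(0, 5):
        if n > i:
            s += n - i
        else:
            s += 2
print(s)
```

55

n=1,i=0: 1>0, s = 0+1 = 1
n=1,i=1: not 1>1, s = 1+2 = 3
n=1,i=2: not 1>2, s = 3+2 = 5
n=1,i=3: not 1>3, s = 5+2 = 7
n=1,i=4: not 1>4, s = 7+2 = 9
n=2,i=0: 2>0, s = 9+2 = 11
n=2,i=1: 2>1, s = 11+1 = 12
n=2,i=2: not 2>2, s = 12+2 = 14
n=2,i=3: not 2>3, s = 14+2 = 16
n=2,i=4: not 2>4, s = 16+2 = 18
n=3,i=0: 3>0, s = 18+3 = 21
n=3,i=1: 3>1, s = 21+2 = 23
n=3,i=2: 3>2, s = 23+1 = 24
n=3,i=3: not 3>3, s = 24+2 = 26
n=3,i=4: not 3>4, s = 26+2 = 28
n=4,i=0: 4>0, s = 28+4 = 32
n=4,i=1: 4>1, s = 32+3 = 35
n=4,i=2: 4>2, s = 35+2 = 37
n=4,i=3: 4>3, s = 37+1 = 38
n=4,i=4: not 4>4, s = 38+2 = 40
n=5,i=0: 5>0, s = 40+5 = 45
n=5,i=1: 5>1, s = 45+4 = 49
n=5,i=2: 5>2, s = 49+3 = 52
n=5,i=3: 5>3, s = 52+2 = 54
n=5,i=4: 5>4, s = 54+1 = 55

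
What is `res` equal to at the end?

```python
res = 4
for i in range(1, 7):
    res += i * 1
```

25

i=1: res = 4+1*1 = 5
i=2: res = 5+2*1 = 7
i=3: res = 7+3*1 = 10
i=4: res = 10+4*1 = 14
i=5: res = 14+5*1 = 19
i=6: res = 19+6*1 = 25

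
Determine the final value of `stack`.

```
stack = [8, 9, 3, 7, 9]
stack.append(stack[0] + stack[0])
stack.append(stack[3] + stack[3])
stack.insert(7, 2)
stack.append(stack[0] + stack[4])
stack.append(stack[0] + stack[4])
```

append stack[0]+stack[0] = 8+8 = 16 → [8, 9, 3, 7, 9, 16]
append stack[3]+stack[3] = 7+7 = 14 → [8, 9, 3, 7, 9, 16, 14]
insert 2 at 7 → [8, 9, 3, 7, 9, 16, 14, 2]
append stack[0]+stack[4] = 8+9 = 17 → [8, 9, 3, 7, 9, 16, 14, 2, 17]
append stack[0]+stack[4] = 8+9 = 17 → [8, 9, 3, 7, 9, 16, 14, 2, 17, 17]

[8, 9, 3, 7, 9, 16, 14, 2, 17, 17]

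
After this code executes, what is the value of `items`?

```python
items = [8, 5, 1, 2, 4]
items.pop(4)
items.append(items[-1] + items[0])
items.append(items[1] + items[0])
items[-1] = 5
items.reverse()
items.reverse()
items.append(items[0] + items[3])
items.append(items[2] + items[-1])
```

[8, 5, 1, 2, 10, 5, 10, 11]

pop(4) removes 4 → [8, 5, 1, 2]
append items[-1]+items[0] = 2+8 = 10 → [8, 5, 1, 2, 10]
append items[1]+items[0] = 5+8 = 13 → [8, 5, 1, 2, 10, 13]
items[-1] = 5 → [8, 5, 1, 2, 10, 5]
reverse → [5, 10, 2, 1, 5, 8]
reverse → [8, 5, 1, 2, 10, 5]
append items[0]+items[3] = 8+2 = 10 → [8, 5, 1, 2, 10, 5, 10]
append items[2]+items[-1] = 1+10 = 11 → [8, 5, 1, 2, 10, 5, 10, 11]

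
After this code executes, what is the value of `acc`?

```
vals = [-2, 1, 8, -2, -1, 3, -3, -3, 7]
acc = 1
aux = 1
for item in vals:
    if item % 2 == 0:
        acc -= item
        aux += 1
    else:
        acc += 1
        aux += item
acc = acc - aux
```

item=-2: even, acc = 1-(-2) = 3; aux=2
item=1: not even, acc = 3+1 = 4; aux=3
item=8: even, acc = 4-8 = -4; aux=4
item=-2: even, acc = (-4)-(-2) = -2; aux=5
item=-1: not even, acc = (-2)+1 = -1; aux=4
item=3: not even, acc = (-1)+1 = 0; aux=7
item=-3: not even, acc = 0+1 = 1; aux=4
item=-3: not even, acc = 1+1 = 2; aux=1
item=7: not even, acc = 2+1 = 3; aux=8
acc-aux = 3-8 = -5

-5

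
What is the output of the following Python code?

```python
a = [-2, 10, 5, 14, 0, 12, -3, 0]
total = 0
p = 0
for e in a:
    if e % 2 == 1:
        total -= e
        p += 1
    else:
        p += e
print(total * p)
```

e=-2: not odd; p=-2
e=10: not odd; p=8
e=5: odd, total = 0-5 = -5; p=9
e=14: not odd; p=23
e=0: not odd; p=23
e=12: not odd; p=35
e=-3: odd, total = (-5)-(-3) = -2; p=36
e=0: not odd; p=36
total*p = (-2)*36 = -72

-72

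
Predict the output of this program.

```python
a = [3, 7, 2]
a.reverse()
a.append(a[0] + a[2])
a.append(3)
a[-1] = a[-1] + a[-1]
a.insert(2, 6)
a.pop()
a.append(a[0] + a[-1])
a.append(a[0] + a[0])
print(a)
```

[2, 7, 6, 3, 5, 7, 4]

reverse → [2, 7, 3]
append a[0]+a[2] = 2+3 = 5 → [2, 7, 3, 5]
append 3 → [2, 7, 3, 5, 3]
a[-1] = a[-1]+a[-1] = 3+3 = 6 → [2, 7, 3, 5, 6]
insert 6 at 2 → [2, 7, 6, 3, 5, 6]
pop() removes 6 → [2, 7, 6, 3, 5]
append a[0]+a[-1] = 2+5 = 7 → [2, 7, 6, 3, 5, 7]
append a[0]+a[0] = 2+2 = 4 → [2, 7, 6, 3, 5, 7, 4]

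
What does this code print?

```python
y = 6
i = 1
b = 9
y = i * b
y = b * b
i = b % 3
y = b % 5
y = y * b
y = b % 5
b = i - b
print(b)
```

y = 1*9 = 9
y = 9*9 = 81
i = 9%3 = 0
y = 9%5 = 4
y = 4*9 = 36
y = 9%5 = 4
b = 0-9 = -9

-9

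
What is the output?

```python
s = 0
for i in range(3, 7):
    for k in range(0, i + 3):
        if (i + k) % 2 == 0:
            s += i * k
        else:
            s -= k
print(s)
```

i=3,k=0: odd sum, s = 0-0 = 0
i=3,k=1: even sum, s = 0+3 = 3
i=3,k=2: odd sum, s = 3-2 = 1
i=3,k=3: even sum, s = 1+9 = 10
i=3,k=4: odd sum, s = 10-4 = 6
i=3,k=5: even sum, s = 6+15 = 21
i=4,k=0: even sum, s = 21+0 = 21
i=4,k=1: odd sum, s = 21-1 = 20
i=4,k=2: even sum, s = 20+8 = 28
i=4,k=3: odd sum, s = 28-3 = 25
i=4,k=4: even sum, s = 25+16 = 41
i=4,k=5: odd sum, s = 41-5 = 36
i=4,k=6: even sum, s = 36+24 = 60
i=5,k=0: odd sum, s = 60-0 = 60
i=5,k=1: even sum, s = 60+5 = 65
i=5,k=2: odd sum, s = 65-2 = 63
i=5,k=3: even sum, s = 63+15 = 78
i=5,k=4: odd sum, s = 78-4 = 74
i=5,k=5: even sum, s = 74+25 = 99
i=5,k=6: odd sum, s = 99-6 = 93
i=5,k=7: even sum, s = 93+35 = 128
i=6,k=0: even sum, s = 128+0 = 128
i=6,k=1: odd sum, s = 128-1 = 127
i=6,k=2: even sum, s = 127+12 = 139
i=6,k=3: odd sum, s = 139-3 = 136
i=6,k=4: even sum, s = 136+24 = 160
i=6,k=5: odd sum, s = 160-5 = 155
i=6,k=6: even sum, s = 155+36 = 191
i=6,k=7: odd sum, s = 191-7 = 184
i=6,k=8: even sum, s = 184+48 = 232

232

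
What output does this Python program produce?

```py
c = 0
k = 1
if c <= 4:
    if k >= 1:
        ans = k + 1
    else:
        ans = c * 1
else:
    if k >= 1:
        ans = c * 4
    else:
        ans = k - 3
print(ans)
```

2

c=0, k=1
c <= 4 is True; k >= 1 is True
→ ans = k + 1 = 2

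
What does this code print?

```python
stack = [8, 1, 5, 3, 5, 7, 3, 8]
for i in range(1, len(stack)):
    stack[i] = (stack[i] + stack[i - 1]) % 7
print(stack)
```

i=1: stack[1] = (1+8)%7 = 2 → [8, 2, 5, 3, 5, 7, 3, 8]
i=2: stack[2] = (5+2)%7 = 0 → [8, 2, 0, 3, 5, 7, 3, 8]
i=3: stack[3] = (3+0)%7 = 3 → [8, 2, 0, 3, 5, 7, 3, 8]
i=4: stack[4] = (5+3)%7 = 1 → [8, 2, 0, 3, 1, 7, 3, 8]
i=5: stack[5] = (7+1)%7 = 1 → [8, 2, 0, 3, 1, 1, 3, 8]
i=6: stack[6] = (3+1)%7 = 4 → [8, 2, 0, 3, 1, 1, 4, 8]
i=7: stack[7] = (8+4)%7 = 5 → [8, 2, 0, 3, 1, 1, 4, 5]

[8, 2, 0, 3, 1, 1, 4, 5]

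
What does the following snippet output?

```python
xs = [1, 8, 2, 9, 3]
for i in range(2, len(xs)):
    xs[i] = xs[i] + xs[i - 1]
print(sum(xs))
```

60

i=2: xs[2] = 2+8 = 10 → [1, 8, 10, 9, 3]
i=3: xs[3] = 9+10 = 19 → [1, 8, 10, 19, 3]
i=4: xs[4] = 3+19 = 22 → [1, 8, 10, 19, 22]
sum = 60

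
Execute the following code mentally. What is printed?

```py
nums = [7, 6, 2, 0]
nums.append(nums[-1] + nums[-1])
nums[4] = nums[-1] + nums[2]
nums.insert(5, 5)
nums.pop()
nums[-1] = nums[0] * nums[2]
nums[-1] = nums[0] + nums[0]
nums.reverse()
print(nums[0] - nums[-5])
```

0

append nums[-1]+nums[-1] = 0+0 = 0 → [7, 6, 2, 0, 0]
nums[4] = nums[-1]+nums[2] = 0+2 = 2 → [7, 6, 2, 0, 2]
insert 5 at 5 → [7, 6, 2, 0, 2, 5]
pop() removes 5 → [7, 6, 2, 0, 2]
nums[-1] = nums[0]*nums[2] = 7*2 = 14 → [7, 6, 2, 0, 14]
nums[-1] = nums[0]+nums[0] = 7+7 = 14 → [7, 6, 2, 0, 14]
reverse → [14, 0, 2, 6, 7]
nums[0]-nums[-5] = 14-14 = 0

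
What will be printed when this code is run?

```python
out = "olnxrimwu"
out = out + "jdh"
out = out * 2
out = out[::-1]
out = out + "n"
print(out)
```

hdjuwmirxnlohdjuwmirxnlon

+ 'jdh' → 'olnxrimwujdh'
repeat ×2 → 'olnxrimwujdholnxrimwujdh'
reverse → 'hdjuwmirxnlohdjuwmirxnlo'
+ 'n' → 'hdjuwmirxnlohdjuwmirxnlon'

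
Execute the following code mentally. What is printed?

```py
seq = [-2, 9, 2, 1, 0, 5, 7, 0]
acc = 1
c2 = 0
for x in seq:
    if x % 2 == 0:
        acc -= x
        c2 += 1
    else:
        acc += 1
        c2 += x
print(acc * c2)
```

x=-2: even, acc = 1-(-2) = 3; c2=1
x=9: not even, acc = 3+1 = 4; c2=10
x=2: even, acc = 4-2 = 2; c2=11
x=1: not even, acc = 2+1 = 3; c2=12
x=0: even, acc = 3-0 = 3; c2=13
x=5: not even, acc = 3+1 = 4; c2=18
x=7: not even, acc = 4+1 = 5; c2=25
x=0: even, acc = 5-0 = 5; c2=26
acc*c2 = 5*26 = 130

130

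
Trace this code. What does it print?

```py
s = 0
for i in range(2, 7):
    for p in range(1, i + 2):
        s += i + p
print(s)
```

190

i=2,p=1: s = 0+3 = 3
i=2,p=2: s = 3+4 = 7
i=2,p=3: s = 7+5 = 12
i=3,p=1: s = 12+4 = 16
i=3,p=2: s = 16+5 = 21
i=3,p=3: s = 21+6 = 27
i=3,p=4: s = 27+7 = 34
i=4,p=1: s = 34+5 = 39
i=4,p=2: s = 39+6 = 45
i=4,p=3: s = 45+7 = 52
i=4,p=4: s = 52+8 = 60
i=4,p=5: s = 60+9 = 69
i=5,p=1: s = 69+6 = 75
i=5,p=2: s = 75+7 = 82
i=5,p=3: s = 82+8 = 90
i=5,p=4: s = 90+9 = 99
i=5,p=5: s = 99+10 = 109
i=5,p=6: s = 109+11 = 120
i=6,p=1: s = 120+7 = 127
i=6,p=2: s = 127+8 = 135
i=6,p=3: s = 135+9 = 144
i=6,p=4: s = 144+10 = 154
i=6,p=5: s = 154+11 = 165
i=6,p=6: s = 165+12 = 177
i=6,p=7: s = 177+13 = 190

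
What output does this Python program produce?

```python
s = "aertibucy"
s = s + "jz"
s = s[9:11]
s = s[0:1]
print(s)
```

+ 'jz' → 'aertibucyjz'
slice [9:11] → 'jz'
slice [0:1] → 'j'

j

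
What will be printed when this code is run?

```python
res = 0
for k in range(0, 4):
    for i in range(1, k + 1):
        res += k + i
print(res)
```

24

k=1,i=1: res = 0+2 = 2
k=2,i=1: res = 2+3 = 5
k=2,i=2: res = 5+4 = 9
k=3,i=1: res = 9+4 = 13
k=3,i=2: res = 13+5 = 18
k=3,i=3: res = 18+6 = 24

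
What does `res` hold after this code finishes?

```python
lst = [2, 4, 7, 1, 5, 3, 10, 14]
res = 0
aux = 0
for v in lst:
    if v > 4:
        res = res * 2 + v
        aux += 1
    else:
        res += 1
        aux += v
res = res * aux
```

2156

v=2: not >4, res = 0+1 = 1; aux=2
v=4: not >4, res = 1+1 = 2; aux=6
v=7: >4, res = 2*2+7 = 11; aux=7
v=1: not >4, res = 11+1 = 12; aux=8
v=5: >4, res = 12*2+5 = 29; aux=9
v=3: not >4, res = 29+1 = 30; aux=12
v=10: >4, res = 30*2+10 = 70; aux=13
v=14: >4, res = 70*2+14 = 154; aux=14
res*aux = 154*14 = 2156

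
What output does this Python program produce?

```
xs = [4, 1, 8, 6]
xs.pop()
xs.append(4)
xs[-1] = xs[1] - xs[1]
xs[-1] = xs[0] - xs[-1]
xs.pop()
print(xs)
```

[4, 1, 8]

pop() removes 6 → [4, 1, 8]
append 4 → [4, 1, 8, 4]
xs[-1] = xs[1]-xs[1] = 1-1 = 0 → [4, 1, 8, 0]
xs[-1] = xs[0]-xs[-1] = 4-0 = 4 → [4, 1, 8, 4]
pop() removes 4 → [4, 1, 8]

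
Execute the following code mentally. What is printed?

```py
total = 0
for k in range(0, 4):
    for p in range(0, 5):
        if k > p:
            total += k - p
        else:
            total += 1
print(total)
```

k=0,p=0: not 0>0, total = 0+1 = 1
k=0,p=1: not 0>1, total = 1+1 = 2
k=0,p=2: not 0>2, total = 2+1 = 3
k=0,p=3: not 0>3, total = 3+1 = 4
k=0,p=4: not 0>4, total = 4+1 = 5
k=1,p=0: 1>0, total = 5+1 = 6
k=1,p=1: not 1>1, total = 6+1 = 7
k=1,p=2: not 1>2, total = 7+1 = 8
k=1,p=3: not 1>3, total = 8+1 = 9
k=1,p=4: not 1>4, total = 9+1 = 10
k=2,p=0: 2>0, total = 10+2 = 12
k=2,p=1: 2>1, total = 12+1 = 13
k=2,p=2: not 2>2, total = 13+1 = 14
k=2,p=3: not 2>3, total = 14+1 = 15
k=2,p=4: not 2>4, total = 15+1 = 16
k=3,p=0: 3>0, total = 16+3 = 19
k=3,p=1: 3>1, total = 19+2 = 21
k=3,p=2: 3>2, total = 21+1 = 22
k=3,p=3: not 3>3, total = 22+1 = 23
k=3,p=4: not 3>4, total = 23+1 = 24

24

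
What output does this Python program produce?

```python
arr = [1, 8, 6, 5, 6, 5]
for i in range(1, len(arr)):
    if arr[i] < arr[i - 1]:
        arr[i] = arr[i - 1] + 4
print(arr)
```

i=1: 8>=1, unchanged → [1, 8, 6, 5, 6, 5]
i=2: 6<8, arr[2] = 8+4 = 12 → [1, 8, 12, 5, 6, 5]
i=3: 5<12, arr[3] = 12+4 = 16 → [1, 8, 12, 16, 6, 5]
i=4: 6<16, arr[4] = 16+4 = 20 → [1, 8, 12, 16, 20, 5]
i=5: 5<20, arr[5] = 20+4 = 24 → [1, 8, 12, 16, 20, 24]

[1, 8, 12, 16, 20, 24]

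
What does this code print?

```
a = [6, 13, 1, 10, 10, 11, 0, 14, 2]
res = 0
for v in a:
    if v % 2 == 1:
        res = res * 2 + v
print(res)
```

v=6: not odd
v=13: odd, res = 0*2+13 = 13
v=1: odd, res = 13*2+1 = 27
v=10: not odd
v=10: not odd
v=11: odd, res = 27*2+11 = 65
v=0: not odd
v=14: not odd
v=2: not odd

65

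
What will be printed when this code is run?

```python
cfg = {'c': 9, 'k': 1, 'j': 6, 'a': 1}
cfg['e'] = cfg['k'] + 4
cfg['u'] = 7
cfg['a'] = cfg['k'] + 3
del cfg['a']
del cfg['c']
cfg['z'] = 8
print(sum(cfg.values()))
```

27

cfg['e'] = cfg['k']+4 = 5 → {'c': 9, 'k': 1, 'j': 6, 'a': 1, 'e': 5}
cfg['u'] = 7 → {'c': 9, 'k': 1, 'j': 6, 'a': 1, 'e': 5, 'u': 7}
cfg['a'] = cfg['k']+3 = 4 → {'c': 9, 'k': 1, 'j': 6, 'a': 4, 'e': 5, 'u': 7}
del 'a' → {'c': 9, 'k': 1, 'j': 6, 'e': 5, 'u': 7}
del 'c' → {'k': 1, 'j': 6, 'e': 5, 'u': 7}
cfg['z'] = 8 → {'k': 1, 'j': 6, 'e': 5, 'u': 7, 'z': 8}
sum of values = 27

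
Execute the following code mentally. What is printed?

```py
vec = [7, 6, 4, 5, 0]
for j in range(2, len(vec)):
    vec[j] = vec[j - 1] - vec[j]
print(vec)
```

j=2: vec[2] = 6-4 = 2 → [7, 6, 2, 5, 0]
j=3: vec[3] = 2-5 = -3 → [7, 6, 2, -3, 0]
j=4: vec[4] = (-3)-0 = -3 → [7, 6, 2, -3, -3]

[7, 6, 2, -3, -3]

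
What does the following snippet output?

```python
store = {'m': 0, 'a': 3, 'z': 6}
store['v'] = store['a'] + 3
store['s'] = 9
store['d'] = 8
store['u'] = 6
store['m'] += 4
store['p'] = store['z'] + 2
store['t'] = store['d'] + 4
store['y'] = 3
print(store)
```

{'m': 4, 'a': 3, 'z': 6, 'v': 6, 's': 9, 'd': 8, 'u': 6, 'p': 8, 't': 12, 'y': 3}

store['v'] = store['a']+3 = 6 → {'m': 0, 'a': 3, 'z': 6, 'v': 6}
store['s'] = 9 → {'m': 0, 'a': 3, 'z': 6, 'v': 6, 's': 9}
store['d'] = 8 → {'m': 0, 'a': 3, 'z': 6, 'v': 6, 's': 9, 'd': 8}
store['u'] = 6 → {'m': 0, 'a': 3, 'z': 6, 'v': 6, 's': 9, 'd': 8, 'u': 6}
store['m'] = 0+4 = 4 → {'m': 4, 'a': 3, 'z': 6, 'v': 6, 's': 9, 'd': 8, 'u': 6}
store['p'] = store['z']+2 = 8 → {'m': 4, 'a': 3, 'z': 6, 'v': 6, 's': 9, 'd': 8, 'u': 6, 'p': 8}
store['t'] = store['d']+4 = 12 → {'m': 4, 'a': 3, 'z': 6, 'v': 6, 's': 9, 'd': 8, 'u': 6, 'p': 8, 't': 12}
store['y'] = 3 → {'m': 4, 'a': 3, 'z': 6, 'v': 6, 's': 9, 'd': 8, 'u': 6, 'p': 8, 't': 12, 'y': 3}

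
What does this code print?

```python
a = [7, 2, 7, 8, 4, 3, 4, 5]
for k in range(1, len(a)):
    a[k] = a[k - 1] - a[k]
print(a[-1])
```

-26

k=1: a[1] = 7-2 = 5 → [7, 5, 7, 8, 4, 3, 4, 5]
k=2: a[2] = 5-7 = -2 → [7, 5, -2, 8, 4, 3, 4, 5]
k=3: a[3] = (-2)-8 = -10 → [7, 5, -2, -10, 4, 3, 4, 5]
k=4: a[4] = (-10)-4 = -14 → [7, 5, -2, -10, -14, 3, 4, 5]
k=5: a[5] = (-14)-3 = -17 → [7, 5, -2, -10, -14, -17, 4, 5]
k=6: a[6] = (-17)-4 = -21 → [7, 5, -2, -10, -14, -17, -21, 5]
k=7: a[7] = (-21)-5 = -26 → [7, 5, -2, -10, -14, -17, -21, -26]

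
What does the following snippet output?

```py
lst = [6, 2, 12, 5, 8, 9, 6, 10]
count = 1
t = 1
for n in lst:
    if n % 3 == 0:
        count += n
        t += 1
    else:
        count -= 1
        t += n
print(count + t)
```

n=6: %3==0, count = 1+6 = 7; t=2
n=2: not %3==0, count = 7-1 = 6; t=4
n=12: %3==0, count = 6+12 = 18; t=5
n=5: not %3==0, count = 18-1 = 17; t=10
n=8: not %3==0, count = 17-1 = 16; t=18
n=9: %3==0, count = 16+9 = 25; t=19
n=6: %3==0, count = 25+6 = 31; t=20
n=10: not %3==0, count = 31-1 = 30; t=30
count+t = 30+30 = 60

60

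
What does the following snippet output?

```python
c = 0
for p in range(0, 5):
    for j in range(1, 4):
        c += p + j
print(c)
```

p=0,j=1: c = 0+1 = 1
p=0,j=2: c = 1+2 = 3
p=0,j=3: c = 3+3 = 6
p=1,j=1: c = 6+2 = 8
p=1,j=2: c = 8+3 = 11
p=1,j=3: c = 11+4 = 15
p=2,j=1: c = 15+3 = 18
p=2,j=2: c = 18+4 = 22
p=2,j=3: c = 22+5 = 27
p=3,j=1: c = 27+4 = 31
p=3,j=2: c = 31+5 = 36
p=3,j=3: c = 36+6 = 42
p=4,j=1: c = 42+5 = 47
p=4,j=2: c = 47+6 = 53
p=4,j=3: c = 53+7 = 60

60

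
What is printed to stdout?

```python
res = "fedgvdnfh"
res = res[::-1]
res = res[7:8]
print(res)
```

reverse → 'hfndvgdef'
slice [7:8] → 'e'

e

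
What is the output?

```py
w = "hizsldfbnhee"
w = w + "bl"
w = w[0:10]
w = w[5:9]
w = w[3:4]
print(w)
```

+ 'bl' → 'hizsldfbnheebl'
slice [0:10] → 'hizsldfbnh'
slice [5:9] → 'dfbn'
slice [3:4] → 'n'

n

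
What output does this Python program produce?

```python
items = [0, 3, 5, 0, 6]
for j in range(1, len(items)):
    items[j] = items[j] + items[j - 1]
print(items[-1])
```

14

j=1: items[1] = 3+0 = 3 → [0, 3, 5, 0, 6]
j=2: items[2] = 5+3 = 8 → [0, 3, 8, 0, 6]
j=3: items[3] = 0+8 = 8 → [0, 3, 8, 8, 6]
j=4: items[4] = 6+8 = 14 → [0, 3, 8, 8, 14]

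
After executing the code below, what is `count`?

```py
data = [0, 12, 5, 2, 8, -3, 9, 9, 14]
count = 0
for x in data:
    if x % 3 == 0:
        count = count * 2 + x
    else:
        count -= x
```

x=0: %3==0, count = 0*2+0 = 0
x=12: %3==0, count = 0*2+12 = 12
x=5: not %3==0, count = 12-5 = 7
x=2: not %3==0, count = 7-2 = 5
x=8: not %3==0, count = 5-8 = -3
x=-3: %3==0, count = (-3)*2+(-3) = -9
x=9: %3==0, count = (-9)*2+9 = -9
x=9: %3==0, count = (-9)*2+9 = -9
x=14: not %3==0, count = (-9)-14 = -23

-23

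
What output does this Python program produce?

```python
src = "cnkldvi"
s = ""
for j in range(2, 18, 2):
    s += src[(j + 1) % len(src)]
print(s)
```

j=2: add src[3]='l' → 'l'
j=4: add src[5]='v' → 'lv'
j=6: add src[0]='c' → 'lvc'
j=8: add src[2]='k' → 'lvck'
j=10: add src[4]='d' → 'lvckd'
j=12: add src[6]='i' → 'lvckdi'
j=14: add src[1]='n' → 'lvckdin'
j=16: add src[3]='l' → 'lvckdinl'

lvckdinl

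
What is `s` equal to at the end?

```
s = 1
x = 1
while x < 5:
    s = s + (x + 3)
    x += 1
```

x=1: s = 1+4 = 5
x=2: s = 5+5 = 10
x=3: s = 10+6 = 16
x=4: s = 16+7 = 23

23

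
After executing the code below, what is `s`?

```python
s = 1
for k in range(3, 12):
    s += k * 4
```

k=3: s = 1+3*4 = 13
k=4: s = 13+4*4 = 29
k=5: s = 29+5*4 = 49
k=6: s = 49+6*4 = 73
k=7: s = 73+7*4 = 101
k=8: s = 101+8*4 = 133
k=9: s = 133+9*4 = 169
k=10: s = 169+10*4 = 209
k=11: s = 209+11*4 = 253

253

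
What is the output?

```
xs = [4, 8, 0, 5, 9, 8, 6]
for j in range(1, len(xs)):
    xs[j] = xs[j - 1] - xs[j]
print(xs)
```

j=1: xs[1] = 4-8 = -4 → [4, -4, 0, 5, 9, 8, 6]
j=2: xs[2] = (-4)-0 = -4 → [4, -4, -4, 5, 9, 8, 6]
j=3: xs[3] = (-4)-5 = -9 → [4, -4, -4, -9, 9, 8, 6]
j=4: xs[4] = (-9)-9 = -18 → [4, -4, -4, -9, -18, 8, 6]
j=5: xs[5] = (-18)-8 = -26 → [4, -4, -4, -9, -18, -26, 6]
j=6: xs[6] = (-26)-6 = -32 → [4, -4, -4, -9, -18, -26, -32]

[4, -4, -4, -9, -18, -26, -32]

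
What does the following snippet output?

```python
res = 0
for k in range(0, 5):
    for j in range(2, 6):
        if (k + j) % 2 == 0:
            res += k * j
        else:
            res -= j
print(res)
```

32

k=0,j=2: even sum, res = 0+0 = 0
k=0,j=3: odd sum, res = 0-3 = -3
k=0,j=4: even sum, res = (-3)+0 = -3
k=0,j=5: odd sum, res = (-3)-5 = -8
k=1,j=2: odd sum, res = (-8)-2 = -10
k=1,j=3: even sum, res = (-10)+3 = -7
k=1,j=4: odd sum, res = (-7)-4 = -11
k=1,j=5: even sum, res = (-11)+5 = -6
k=2,j=2: even sum, res = (-6)+4 = -2
k=2,j=3: odd sum, res = (-2)-3 = -5
k=2,j=4: even sum, res = (-5)+8 = 3
k=2,j=5: odd sum, res = 3-5 = -2
k=3,j=2: odd sum, res = (-2)-2 = -4
k=3,j=3: even sum, res = (-4)+9 = 5
k=3,j=4: odd sum, res = 5-4 = 1
k=3,j=5: even sum, res = 1+15 = 16
k=4,j=2: even sum, res = 16+8 = 24
k=4,j=3: odd sum, res = 24-3 = 21
k=4,j=4: even sum, res = 21+16 = 37
k=4,j=5: odd sum, res = 37-5 = 32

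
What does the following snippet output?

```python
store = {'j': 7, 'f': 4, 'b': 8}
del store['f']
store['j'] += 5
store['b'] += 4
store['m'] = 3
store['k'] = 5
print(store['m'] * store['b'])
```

36

del 'f' → {'j': 7, 'b': 8}
store['j'] = 7+5 = 12 → {'j': 12, 'b': 8}
store['b'] = 8+4 = 12 → {'j': 12, 'b': 12}
store['m'] = 3 → {'j': 12, 'b': 12, 'm': 3}
store['k'] = 5 → {'j': 12, 'b': 12, 'm': 3, 'k': 5}
store['m']*store['b'] = 3*12 = 36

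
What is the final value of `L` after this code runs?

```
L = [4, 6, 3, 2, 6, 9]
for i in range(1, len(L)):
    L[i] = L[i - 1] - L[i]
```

i=1: L[1] = 4-6 = -2 → [4, -2, 3, 2, 6, 9]
i=2: L[2] = (-2)-3 = -5 → [4, -2, -5, 2, 6, 9]
i=3: L[3] = (-5)-2 = -7 → [4, -2, -5, -7, 6, 9]
i=4: L[4] = (-7)-6 = -13 → [4, -2, -5, -7, -13, 9]
i=5: L[5] = (-13)-9 = -22 → [4, -2, -5, -7, -13, -22]

[4, -2, -5, -7, -13, -22]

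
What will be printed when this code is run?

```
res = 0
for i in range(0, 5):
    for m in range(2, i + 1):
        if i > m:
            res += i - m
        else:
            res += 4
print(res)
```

i=2,m=2: not 2>2, res = 0+4 = 4
i=3,m=2: 3>2, res = 4+1 = 5
i=3,m=3: not 3>3, res = 5+4 = 9
i=4,m=2: 4>2, res = 9+2 = 11
i=4,m=3: 4>3, res = 11+1 = 12
i=4,m=4: not 4>4, res = 12+4 = 16

16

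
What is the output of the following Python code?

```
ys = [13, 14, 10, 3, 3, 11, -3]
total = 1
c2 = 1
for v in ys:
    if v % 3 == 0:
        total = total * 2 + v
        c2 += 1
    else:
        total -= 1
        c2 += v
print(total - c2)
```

-55

v=13: not %3==0, total = 1-1 = 0; c2=14
v=14: not %3==0, total = 0-1 = -1; c2=28
v=10: not %3==0, total = (-1)-1 = -2; c2=38
v=3: %3==0, total = (-2)*2+3 = -1; c2=39
v=3: %3==0, total = (-1)*2+3 = 1; c2=40
v=11: not %3==0, total = 1-1 = 0; c2=51
v=-3: %3==0, total = 0*2+(-3) = -3; c2=52
total-c2 = (-3)-52 = -55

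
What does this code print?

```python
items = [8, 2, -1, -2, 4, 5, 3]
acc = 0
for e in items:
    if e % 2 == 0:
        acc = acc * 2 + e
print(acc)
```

e=8: even, acc = 0*2+8 = 8
e=2: even, acc = 8*2+2 = 18
e=-1: not even
e=-2: even, acc = 18*2+(-2) = 34
e=4: even, acc = 34*2+4 = 72
e=5: not even
e=3: not even

72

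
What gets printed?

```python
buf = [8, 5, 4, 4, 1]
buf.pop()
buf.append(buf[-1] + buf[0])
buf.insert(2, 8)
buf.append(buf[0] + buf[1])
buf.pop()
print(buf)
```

[8, 5, 8, 4, 4, 12]

pop() removes 1 → [8, 5, 4, 4]
append buf[-1]+buf[0] = 4+8 = 12 → [8, 5, 4, 4, 12]
insert 8 at 2 → [8, 5, 8, 4, 4, 12]
append buf[0]+buf[1] = 8+5 = 13 → [8, 5, 8, 4, 4, 12, 13]
pop() removes 13 → [8, 5, 8, 4, 4, 12]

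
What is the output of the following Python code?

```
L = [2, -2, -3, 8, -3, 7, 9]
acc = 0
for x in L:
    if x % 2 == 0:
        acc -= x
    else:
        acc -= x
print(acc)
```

-18

x=2: even, acc = 0-2 = -2
x=-2: even, acc = (-2)-(-2) = 0
x=-3: not even, acc = 0-(-3) = 3
x=8: even, acc = 3-8 = -5
x=-3: not even, acc = (-5)-(-3) = -2
x=7: not even, acc = (-2)-7 = -9
x=9: not even, acc = (-9)-9 = -18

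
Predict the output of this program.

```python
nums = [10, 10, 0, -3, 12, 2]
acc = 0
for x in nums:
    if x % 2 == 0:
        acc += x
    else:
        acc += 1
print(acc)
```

35

x=10: even, acc = 0+10 = 10
x=10: even, acc = 10+10 = 20
x=0: even, acc = 20+0 = 20
x=-3: not even, acc = 20+1 = 21
x=12: even, acc = 21+12 = 33
x=2: even, acc = 33+2 = 35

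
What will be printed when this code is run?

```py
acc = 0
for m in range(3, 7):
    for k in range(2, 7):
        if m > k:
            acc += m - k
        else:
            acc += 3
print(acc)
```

50

m=3,k=2: 3>2, acc = 0+1 = 1
m=3,k=3: not 3>3, acc = 1+3 = 4
m=3,k=4: not 3>4, acc = 4+3 = 7
m=3,k=5: not 3>5, acc = 7+3 = 10
m=3,k=6: not 3>6, acc = 10+3 = 13
m=4,k=2: 4>2, acc = 13+2 = 15
m=4,k=3: 4>3, acc = 15+1 = 16
m=4,k=4: not 4>4, acc = 16+3 = 19
m=4,k=5: not 4>5, acc = 19+3 = 22
m=4,k=6: not 4>6, acc = 22+3 = 25
m=5,k=2: 5>2, acc = 25+3 = 28
m=5,k=3: 5>3, acc = 28+2 = 30
m=5,k=4: 5>4, acc = 30+1 = 31
m=5,k=5: not 5>5, acc = 31+3 = 34
m=5,k=6: not 5>6, acc = 34+3 = 37
m=6,k=2: 6>2, acc = 37+4 = 41
m=6,k=3: 6>3, acc = 41+3 = 44
m=6,k=4: 6>4, acc = 44+2 = 46
m=6,k=5: 6>5, acc = 46+1 = 47
m=6,k=6: not 6>6, acc = 47+3 = 50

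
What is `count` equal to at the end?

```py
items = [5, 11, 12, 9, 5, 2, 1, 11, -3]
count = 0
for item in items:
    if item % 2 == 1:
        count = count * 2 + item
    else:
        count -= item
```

479

item=5: odd, count = 0*2+5 = 5
item=11: odd, count = 5*2+11 = 21
item=12: not odd, count = 21-12 = 9
item=9: odd, count = 9*2+9 = 27
item=5: odd, count = 27*2+5 = 59
item=2: not odd, count = 59-2 = 57
item=1: odd, count = 57*2+1 = 115
item=11: odd, count = 115*2+11 = 241
item=-3: odd, count = 241*2+(-3) = 479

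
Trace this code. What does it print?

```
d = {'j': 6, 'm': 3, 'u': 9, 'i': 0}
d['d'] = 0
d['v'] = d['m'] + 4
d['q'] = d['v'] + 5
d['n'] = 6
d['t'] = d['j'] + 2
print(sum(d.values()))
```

d['d'] = 0 → {'j': 6, 'm': 3, 'u': 9, 'i': 0, 'd': 0}
d['v'] = d['m']+4 = 7 → {'j': 6, 'm': 3, 'u': 9, 'i': 0, 'd': 0, 'v': 7}
d['q'] = d['v']+5 = 12 → {'j': 6, 'm': 3, 'u': 9, 'i': 0, 'd': 0, 'v': 7, 'q': 12}
d['n'] = 6 → {'j': 6, 'm': 3, 'u': 9, 'i': 0, 'd': 0, 'v': 7, 'q': 12, 'n': 6}
d['t'] = d['j']+2 = 8 → {'j': 6, 'm': 3, 'u': 9, 'i': 0, 'd': 0, 'v': 7, 'q': 12, 'n': 6, 't': 8}
sum of values = 51

51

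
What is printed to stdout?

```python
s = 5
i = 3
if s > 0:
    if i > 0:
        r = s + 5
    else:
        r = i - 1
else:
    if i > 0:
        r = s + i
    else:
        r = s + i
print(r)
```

10

s=5, i=3
s > 0 is True; i > 0 is True
→ r = s + 5 = 10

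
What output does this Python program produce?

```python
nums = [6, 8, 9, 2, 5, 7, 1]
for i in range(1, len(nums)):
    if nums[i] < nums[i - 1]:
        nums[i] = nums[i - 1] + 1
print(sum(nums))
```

i=1: 8>=6, unchanged → [6, 8, 9, 2, 5, 7, 1]
i=2: 9>=8, unchanged → [6, 8, 9, 2, 5, 7, 1]
i=3: 2<9, nums[3] = 9+1 = 10 → [6, 8, 9, 10, 5, 7, 1]
i=4: 5<10, nums[4] = 10+1 = 11 → [6, 8, 9, 10, 11, 7, 1]
i=5: 7<11, nums[5] = 11+1 = 12 → [6, 8, 9, 10, 11, 12, 1]
i=6: 1<12, nums[6] = 12+1 = 13 → [6, 8, 9, 10, 11, 12, 13]
sum = 69

69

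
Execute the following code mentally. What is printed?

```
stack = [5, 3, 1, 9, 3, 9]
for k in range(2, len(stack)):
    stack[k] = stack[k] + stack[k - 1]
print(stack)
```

k=2: stack[2] = 1+3 = 4 → [5, 3, 4, 9, 3, 9]
k=3: stack[3] = 9+4 = 13 → [5, 3, 4, 13, 3, 9]
k=4: stack[4] = 3+13 = 16 → [5, 3, 4, 13, 16, 9]
k=5: stack[5] = 9+16 = 25 → [5, 3, 4, 13, 16, 25]

[5, 3, 4, 13, 16, 25]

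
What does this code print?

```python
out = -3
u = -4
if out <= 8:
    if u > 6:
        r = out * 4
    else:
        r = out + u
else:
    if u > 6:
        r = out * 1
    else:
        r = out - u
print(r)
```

-7

out=-3, u=-4
out <= 8 is True; u > 6 is False
→ r = out + u = -7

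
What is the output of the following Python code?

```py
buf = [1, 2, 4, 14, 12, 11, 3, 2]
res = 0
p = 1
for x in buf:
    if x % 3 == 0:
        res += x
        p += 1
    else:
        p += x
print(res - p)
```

-22

x=1: not %3==0; p=2
x=2: not %3==0; p=4
x=4: not %3==0; p=8
x=14: not %3==0; p=22
x=12: %3==0, res = 0+12 = 12; p=23
x=11: not %3==0; p=34
x=3: %3==0, res = 12+3 = 15; p=35
x=2: not %3==0; p=37
res-p = 15-37 = -22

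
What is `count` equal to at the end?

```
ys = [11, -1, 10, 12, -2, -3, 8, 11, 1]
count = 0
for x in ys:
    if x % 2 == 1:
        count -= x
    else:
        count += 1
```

-15

x=11: odd, count = 0-11 = -11
x=-1: odd, count = (-11)-(-1) = -10
x=10: not odd, count = (-10)+1 = -9
x=12: not odd, count = (-9)+1 = -8
x=-2: not odd, count = (-8)+1 = -7
x=-3: odd, count = (-7)-(-3) = -4
x=8: not odd, count = (-4)+1 = -3
x=11: odd, count = (-3)-11 = -14
x=1: odd, count = (-14)-1 = -15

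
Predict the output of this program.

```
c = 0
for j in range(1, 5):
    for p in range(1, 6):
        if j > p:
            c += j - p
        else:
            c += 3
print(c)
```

j=1,p=1: not 1>1, c = 0+3 = 3
j=1,p=2: not 1>2, c = 3+3 = 6
j=1,p=3: not 1>3, c = 6+3 = 9
j=1,p=4: not 1>4, c = 9+3 = 12
j=1,p=5: not 1>5, c = 12+3 = 15
j=2,p=1: 2>1, c = 15+1 = 16
j=2,p=2: not 2>2, c = 16+3 = 19
j=2,p=3: not 2>3, c = 19+3 = 22
j=2,p=4: not 2>4, c = 22+3 = 25
j=2,p=5: not 2>5, c = 25+3 = 28
j=3,p=1: 3>1, c = 28+2 = 30
j=3,p=2: 3>2, c = 30+1 = 31
j=3,p=3: not 3>3, c = 31+3 = 34
j=3,p=4: not 3>4, c = 34+3 = 37
j=3,p=5: not 3>5, c = 37+3 = 40
j=4,p=1: 4>1, c = 40+3 = 43
j=4,p=2: 4>2, c = 43+2 = 45
j=4,p=3: 4>3, c = 45+1 = 46
j=4,p=4: not 4>4, c = 46+3 = 49
j=4,p=5: not 4>5, c = 49+3 = 52

52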